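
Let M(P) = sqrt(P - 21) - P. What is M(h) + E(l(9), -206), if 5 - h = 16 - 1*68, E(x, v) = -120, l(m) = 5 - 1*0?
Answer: -171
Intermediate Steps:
l(m) = 5 (l(m) = 5 + 0 = 5)
h = 57 (h = 5 - (16 - 1*68) = 5 - (16 - 68) = 5 - 1*(-52) = 5 + 52 = 57)
M(P) = sqrt(-21 + P) - P
M(h) + E(l(9), -206) = (sqrt(-21 + 57) - 1*57) - 120 = (sqrt(36) - 57) - 120 = (6 - 57) - 120 = -51 - 120 = -171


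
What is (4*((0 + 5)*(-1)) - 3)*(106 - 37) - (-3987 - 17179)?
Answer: 19579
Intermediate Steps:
(4*((0 + 5)*(-1)) - 3)*(106 - 37) - (-3987 - 17179) = (4*(5*(-1)) - 3)*69 - 1*(-21166) = (4*(-5) - 3)*69 + 21166 = (-20 - 3)*69 + 21166 = -23*69 + 21166 = -1587 + 21166 = 19579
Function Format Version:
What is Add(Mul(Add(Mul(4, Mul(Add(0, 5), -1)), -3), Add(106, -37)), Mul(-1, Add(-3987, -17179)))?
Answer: 19579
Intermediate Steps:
Add(Mul(Add(Mul(4, Mul(Add(0, 5), -1)), -3), Add(106, -37)), Mul(-1, Add(-3987, -17179))) = Add(Mul(Add(Mul(4, Mul(5, -1)), -3), 69), Mul(-1, -21166)) = Add(Mul(Add(Mul(4, -5), -3), 69), 21166) = Add(Mul(Add(-20, -3), 69), 21166) = Add(Mul(-23, 69), 21166) = Add(-1587, 21166) = 19579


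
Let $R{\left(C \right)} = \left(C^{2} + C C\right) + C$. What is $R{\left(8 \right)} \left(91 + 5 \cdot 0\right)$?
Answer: $12376$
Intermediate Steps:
$R{\left(C \right)} = C + 2 C^{2}$ ($R{\left(C \right)} = \left(C^{2} + C^{2}\right) + C = 2 C^{2} + C = C + 2 C^{2}$)
$R{\left(8 \right)} \left(91 + 5 \cdot 0\right) = 8 \left(1 + 2 \cdot 8\right) \left(91 + 5 \cdot 0\right) = 8 \left(1 + 16\right) \left(91 + 0\right) = 8 \cdot 17 \cdot 91 = 136 \cdot 91 = 12376$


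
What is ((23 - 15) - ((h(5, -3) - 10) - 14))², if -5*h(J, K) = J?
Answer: 1089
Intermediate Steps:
h(J, K) = -J/5
((23 - 15) - ((h(5, -3) - 10) - 14))² = ((23 - 15) - ((-⅕*5 - 10) - 14))² = (8 - ((-1 - 10) - 14))² = (8 - (-11 - 14))² = (8 - 1*(-25))² = (8 + 25)² = 33² = 1089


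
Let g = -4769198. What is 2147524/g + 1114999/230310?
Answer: 2411527374181/549196995690 ≈ 4.3910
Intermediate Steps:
2147524/g + 1114999/230310 = 2147524/(-4769198) + 1114999/230310 = 2147524*(-1/4769198) + 1114999*(1/230310) = -1073762/2384599 + 1114999/230310 = 2411527374181/549196995690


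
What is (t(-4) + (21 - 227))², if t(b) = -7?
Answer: 45369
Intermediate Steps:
(t(-4) + (21 - 227))² = (-7 + (21 - 227))² = (-7 - 206)² = (-213)² = 45369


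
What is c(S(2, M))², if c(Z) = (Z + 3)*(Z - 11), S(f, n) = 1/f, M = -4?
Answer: 21609/16 ≈ 1350.6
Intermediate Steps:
c(Z) = (-11 + Z)*(3 + Z) (c(Z) = (3 + Z)*(-11 + Z) = (-11 + Z)*(3 + Z))
c(S(2, M))² = (-33 + (1/2)² - 8/2)² = (-33 + (½)² - 8*½)² = (-33 + ¼ - 4)² = (-147/4)² = 21609/16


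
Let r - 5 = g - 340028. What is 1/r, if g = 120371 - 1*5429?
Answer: -1/225081 ≈ -4.4428e-6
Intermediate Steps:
g = 114942 (g = 120371 - 5429 = 114942)
r = -225081 (r = 5 + (114942 - 340028) = 5 - 225086 = -225081)
1/r = 1/(-225081) = -1/225081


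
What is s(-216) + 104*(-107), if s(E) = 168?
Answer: -10960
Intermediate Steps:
s(-216) + 104*(-107) = 168 + 104*(-107) = 168 - 11128 = -10960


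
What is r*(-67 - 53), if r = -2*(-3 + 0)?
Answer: -720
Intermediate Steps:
r = 6 (r = -2*(-3) = 6)
r*(-67 - 53) = 6*(-67 - 53) = 6*(-120) = -720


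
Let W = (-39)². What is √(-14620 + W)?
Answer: I*√13099 ≈ 114.45*I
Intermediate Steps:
W = 1521
√(-14620 + W) = √(-14620 + 1521) = √(-13099) = I*√13099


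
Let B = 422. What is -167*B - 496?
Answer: -70970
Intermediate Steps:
-167*B - 496 = -167*422 - 496 = -70474 - 496 = -70970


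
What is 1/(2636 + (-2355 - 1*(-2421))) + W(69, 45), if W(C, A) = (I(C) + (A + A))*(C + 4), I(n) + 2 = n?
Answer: 30967623/2702 ≈ 11461.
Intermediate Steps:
I(n) = -2 + n
W(C, A) = (4 + C)*(-2 + C + 2*A) (W(C, A) = ((-2 + C) + (A + A))*(C + 4) = ((-2 + C) + 2*A)*(4 + C) = (-2 + C + 2*A)*(4 + C) = (4 + C)*(-2 + C + 2*A))
1/(2636 + (-2355 - 1*(-2421))) + W(69, 45) = 1/(2636 + (-2355 - 1*(-2421))) + (-8 + 69² + 2*69 + 8*45 + 2*45*69) = 1/(2636 + (-2355 + 2421)) + (-8 + 4761 + 138 + 360 + 6210) = 1/(2636 + 66) + 11461 = 1/2702 + 11461 = 30967623/2702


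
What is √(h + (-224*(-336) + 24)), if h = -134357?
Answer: I*√59069 ≈ 243.04*I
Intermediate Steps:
√(h + (-224*(-336) + 24)) = √(-134357 + (-224*(-336) + 24)) = √(-134357 + (75264 + 24)) = √(-134357 + 75288) = √(-59069) = I*√59069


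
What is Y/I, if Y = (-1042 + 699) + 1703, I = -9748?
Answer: -340/2437 ≈ -0.13952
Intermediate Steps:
Y = 1360 (Y = -343 + 1703 = 1360)
Y/I = 1360/(-9748) = 1360*(-1/9748) = -340/2437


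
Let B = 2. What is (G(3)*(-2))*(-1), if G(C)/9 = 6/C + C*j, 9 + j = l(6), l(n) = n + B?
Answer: -18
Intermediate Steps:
l(n) = 2 + n (l(n) = n + 2 = 2 + n)
j = -1 (j = -9 + (2 + 6) = -9 + 8 = -1)
G(C) = -9*C + 54/C (G(C) = 9*(6/C + C*(-1)) = 9*(6/C - C) = 9*(-C + 6/C) = -9*C + 54/C)
(G(3)*(-2))*(-1) = ((-9*3 + 54/3)*(-2))*(-1) = ((-27 + 54*(⅓))*(-2))*(-1) = ((-27 + 18)*(-2))*(-1) = -9*(-2)*(-1) = 18*(-1) = -18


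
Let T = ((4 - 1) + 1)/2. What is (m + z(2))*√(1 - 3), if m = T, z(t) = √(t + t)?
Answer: 4*I*√2 ≈ 5.6569*I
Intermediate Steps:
z(t) = √2*√t (z(t) = √(2*t) = √2*√t)
T = 2 (T = (3 + 1)*(½) = 4*(½) = 2)
m = 2
(m + z(2))*√(1 - 3) = (2 + √2*√2)*√(1 - 3) = (2 + 2)*√(-2) = 4*(I*√2) = 4*I*√2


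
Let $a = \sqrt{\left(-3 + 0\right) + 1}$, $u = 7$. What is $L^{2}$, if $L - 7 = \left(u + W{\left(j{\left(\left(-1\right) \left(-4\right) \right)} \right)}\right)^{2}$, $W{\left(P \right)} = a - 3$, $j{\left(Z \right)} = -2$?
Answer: $313 + 336 i \sqrt{2} \approx 313.0 + 475.18 i$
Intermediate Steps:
$a = i \sqrt{2}$ ($a = \sqrt{-3 + 1} = \sqrt{-2} = i \sqrt{2} \approx 1.4142 i$)
$W{\left(P \right)} = -3 + i \sqrt{2}$ ($W{\left(P \right)} = i \sqrt{2} - 3 = -3 + i \sqrt{2}$)
$L = 7 + \left(4 + i \sqrt{2}\right)^{2}$ ($L = 7 + \left(7 - \left(3 - i \sqrt{2}\right)\right)^{2} = 7 + \left(4 + i \sqrt{2}\right)^{2} \approx 21.0 + 11.314 i$)
$L^{2} = \left(21 + 8 i \sqrt{2}\right)^{2}$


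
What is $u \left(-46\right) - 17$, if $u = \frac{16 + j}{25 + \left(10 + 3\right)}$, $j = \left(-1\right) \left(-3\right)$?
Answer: $-40$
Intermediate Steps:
$j = 3$
$u = \frac{1}{2}$ ($u = \frac{16 + 3}{25 + \left(10 + 3\right)} = \frac{19}{25 + 13} = \frac{19}{38} = 19 \cdot \frac{1}{38} = \frac{1}{2} \approx 0.5$)
$u \left(-46\right) - 17 = \frac{1}{2} \left(-46\right) - 17 = -23 - 17 = -40$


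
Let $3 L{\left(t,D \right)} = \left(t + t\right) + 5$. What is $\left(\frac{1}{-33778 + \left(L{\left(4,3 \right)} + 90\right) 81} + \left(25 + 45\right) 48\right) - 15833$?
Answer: $- \frac{326006802}{26137} \approx -12473.0$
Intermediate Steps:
$L{\left(t,D \right)} = \frac{5}{3} + \frac{2 t}{3}$ ($L{\left(t,D \right)} = \frac{\left(t + t\right) + 5}{3} = \frac{2 t + 5}{3} = \frac{5 + 2 t}{3} = \frac{5}{3} + \frac{2 t}{3}$)
$\left(\frac{1}{-33778 + \left(L{\left(4,3 \right)} + 90\right) 81} + \left(25 + 45\right) 48\right) - 15833 = \left(\frac{1}{-33778 + \left(\left(\frac{5}{3} + \frac{2}{3} \cdot 4\right) + 90\right) 81} + \left(25 + 45\right) 48\right) - 15833 = \left(\frac{1}{-33778 + \left(\left(\frac{5}{3} + \frac{8}{3}\right) + 90\right) 81} + 70 \cdot 48\right) - 15833 = \left(\frac{1}{-33778 + \left(\frac{13}{3} + 90\right) 81} + 3360\right) - 15833 = \left(\frac{1}{-33778 + \frac{283}{3} \cdot 81} + 3360\right) - 15833 = \left(\frac{1}{-33778 + 7641} + 3360\right) - 15833 = \left(\frac{1}{-26137} + 3360\right) - 15833 = \left(- \frac{1}{26137} + 3360\right) - 15833 = \frac{87820319}{26137} - 15833 = - \frac{326006802}{26137}$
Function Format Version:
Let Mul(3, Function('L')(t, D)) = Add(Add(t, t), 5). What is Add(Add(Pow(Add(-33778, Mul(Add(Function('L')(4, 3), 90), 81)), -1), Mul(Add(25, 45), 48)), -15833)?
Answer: Rational(-326006802, 26137) ≈ -12473.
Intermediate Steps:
Function('L')(t, D) = Add(Rational(5, 3), Mul(Rational(2, 3), t)) (Function('L')(t, D) = Mul(Rational(1, 3), Add(Add(t, t), 5)) = Mul(Rational(1, 3), Add(Mul(2, t), 5)) = Mul(Rational(1, 3), Add(5, Mul(2, t))) = Add(Rational(5, 3), Mul(Rational(2, 3), t)))
Add(Add(Pow(Add(-33778, Mul(Add(Function('L')(4, 3), 90), 81)), -1), Mul(Add(25, 45), 48)), -15833) = Add(Add(Pow(Add(-33778, Mul(Add(Add(Rational(5, 3), Mul(Rational(2, 3), 4)), 90), 81)), -1), Mul(Add(25, 45), 48)), -15833) = Add(Add(Pow(Add(-33778, Mul(Add(Add(Rational(5, 3), Rational(8, 3)), 90), 81)), -1), Mul(70, 48)), -15833) = Add(Add(Pow(Add(-33778, Mul(Add(Rational(13, 3), 90), 81)), -1), 3360), -15833) = Add(Add(Pow(Add(-33778, Mul(Rational(283, 3), 81)), -1), 3360), -15833) = Add(Add(Pow(Add(-33778, 7641), -1), 3360), -15833) = Add(Add(Pow(-26137, -1), 3360), -15833) = Add(Add(Rational(-1, 26137), 3360), -15833) = Add(Rational(87820319, 26137), -15833) = Rational(-326006802, 26137)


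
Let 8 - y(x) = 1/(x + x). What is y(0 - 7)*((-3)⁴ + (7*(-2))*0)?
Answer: 9153/14 ≈ 653.79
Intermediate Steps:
y(x) = 8 - 1/(2*x) (y(x) = 8 - 1/(x + x) = 8 - 1/(2*x))
y(0 - 7)*((-3)⁴ + (7*(-2))*0) = (8 - 1/(2*(0 - 7)))*((-3)⁴ + (7*(-2))*0) = (8 - ½/(-7))*(81 - 14*0) = (8 - ½*(-⅐))*(81 + 0) = (8 + 1/14)*81 = (113/14)*81 = 9153/14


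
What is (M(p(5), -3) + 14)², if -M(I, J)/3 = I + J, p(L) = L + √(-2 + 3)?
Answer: 25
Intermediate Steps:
p(L) = 1 + L (p(L) = L + √1 = L + 1 = 1 + L)
M(I, J) = -3*I - 3*J (M(I, J) = -3*(I + J) = -3*I - 3*J)
(M(p(5), -3) + 14)² = ((-3*(1 + 5) - 3*(-3)) + 14)² = ((-3*6 + 9) + 14)² = ((-18 + 9) + 14)² = (-9 + 14)² = 5² = 25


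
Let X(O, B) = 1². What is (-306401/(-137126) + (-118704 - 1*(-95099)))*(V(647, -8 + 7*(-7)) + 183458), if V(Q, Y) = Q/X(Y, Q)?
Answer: -595865558583045/137126 ≈ -4.3454e+9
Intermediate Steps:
X(O, B) = 1
V(Q, Y) = Q (V(Q, Y) = Q/1 = Q*1 = Q)
(-306401/(-137126) + (-118704 - 1*(-95099)))*(V(647, -8 + 7*(-7)) + 183458) = (-306401/(-137126) + (-118704 - 1*(-95099)))*(647 + 183458) = (-306401*(-1/137126) + (-118704 + 95099))*184105 = (306401/137126 - 23605)*184105 = -3236552829/137126*184105 = -595865558583045/137126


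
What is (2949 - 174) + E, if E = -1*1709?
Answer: 1066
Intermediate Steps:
E = -1709
(2949 - 174) + E = (2949 - 174) - 1709 = 2775 - 1709 = 1066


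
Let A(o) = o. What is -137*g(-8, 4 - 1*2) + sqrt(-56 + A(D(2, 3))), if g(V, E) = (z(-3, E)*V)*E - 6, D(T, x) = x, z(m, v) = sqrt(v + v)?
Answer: 5206 + I*sqrt(53) ≈ 5206.0 + 7.2801*I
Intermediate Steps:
z(m, v) = sqrt(2)*sqrt(v) (z(m, v) = sqrt(2*v) = sqrt(2)*sqrt(v))
g(V, E) = -6 + V*sqrt(2)*E**(3/2) (g(V, E) = ((sqrt(2)*sqrt(E))*V)*E - 6 = (V*sqrt(2)*sqrt(E))*E - 6 = V*sqrt(2)*E**(3/2) - 6 = -6 + V*sqrt(2)*E**(3/2))
-137*g(-8, 4 - 1*2) + sqrt(-56 + A(D(2, 3))) = -137*(-6 - 8*sqrt(2)*(4 - 1*2)**(3/2)) + sqrt(-56 + 3) = -137*(-6 - 8*sqrt(2)*(4 - 2)**(3/2)) + sqrt(-53) = -137*(-6 - 8*sqrt(2)*2**(3/2)) + I*sqrt(53) = -137*(-6 - 8*sqrt(2)*2*sqrt(2)) + I*sqrt(53) = -137*(-6 - 32) + I*sqrt(53) = -137*(-38) + I*sqrt(53) = 5206 + I*sqrt(53)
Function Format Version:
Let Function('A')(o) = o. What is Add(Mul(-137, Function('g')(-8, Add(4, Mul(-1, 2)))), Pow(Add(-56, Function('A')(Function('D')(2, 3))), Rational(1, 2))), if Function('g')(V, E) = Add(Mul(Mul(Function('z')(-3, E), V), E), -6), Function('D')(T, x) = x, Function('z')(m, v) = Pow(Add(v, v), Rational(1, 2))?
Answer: Add(5206, Mul(I, Pow(53, Rational(1, 2)))) ≈ Add(5206.0, Mul(7.2801, I))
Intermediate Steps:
Function('z')(m, v) = Mul(Pow(2, Rational(1, 2)), Pow(v, Rational(1, 2))) (Function('z')(m, v) = Pow(Mul(2, v), Rational(1, 2)) = Mul(Pow(2, Rational(1, 2)), Pow(v, Rational(1, 2))))
Function('g')(V, E) = Add(-6, Mul(V, Pow(2, Rational(1, 2)), Pow(E, Rational(3, 2)))) (Function('g')(V, E) = Add(Mul(Mul(Mul(Pow(2, Rational(1, 2)), Pow(E, Rational(1, 2))), V), E), -6) = Add(Mul(Mul(V, Pow(2, Rational(1, 2)), Pow(E, Rational(1, 2))), E), -6) = Add(Mul(V, Pow(2, Rational(1, 2)), Pow(E, Rational(3, 2))), -6) = Add(-6, Mul(V, Pow(2, Rational(1, 2)), Pow(E, Rational(3, 2)))))
Add(Mul(-137, Function('g')(-8, Add(4, Mul(-1, 2)))), Pow(Add(-56, Function('A')(Function('D')(2, 3))), Rational(1, 2))) = Add(Mul(-137, Add(-6, Mul(-8, Pow(2, Rational(1, 2)), Pow(Add(4, Mul(-1, 2)), Rational(3, 2))))), Pow(Add(-56, 3), Rational(1, 2))) = Add(Mul(-137, Add(-6, Mul(-8, Pow(2, Rational(1, 2)), Pow(Add(4, -2), Rational(3, 2))))), Pow(-53, Rational(1, 2))) = Add(Mul(-137, Add(-6, Mul(-8, Pow(2, Rational(1, 2)), Pow(2, Rational(3, 2))))), Mul(I, Pow(53, Rational(1, 2)))) = Add(Mul(-137, Add(-6, Mul(-8, Pow(2, Rational(1, 2)), Mul(2, Pow(2, Rational(1, 2)))))), Mul(I, Pow(53, Rational(1, 2)))) = Add(Mul(-137, Add(-6, -32)), Mul(I, Pow(53, Rational(1, 2)))) = Add(Mul(-137, -38), Mul(I, Pow(53, Rational(1, 2)))) = Add(5206, Mul(I, Pow(53, Rational(1, 2))))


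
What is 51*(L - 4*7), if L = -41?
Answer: -3519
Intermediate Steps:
51*(L - 4*7) = 51*(-41 - 4*7) = 51*(-41 - 28) = 51*(-69) = -3519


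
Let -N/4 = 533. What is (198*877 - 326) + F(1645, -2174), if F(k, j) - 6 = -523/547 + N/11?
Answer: 1041730585/6017 ≈ 1.7313e+5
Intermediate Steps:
N = -2132 (N = -4*533 = -2132)
F(k, j) = -1135855/6017 (F(k, j) = 6 + (-523/547 - 2132/11) = 6 - 1171957/6017 = -1135855/6017)
(198*877 - 326) + F(1645, -2174) = (198*877 - 326) - 1135855/6017 = (173646 - 326) - 1135855/6017 = 173320 - 1135855/6017 = 1041730585/6017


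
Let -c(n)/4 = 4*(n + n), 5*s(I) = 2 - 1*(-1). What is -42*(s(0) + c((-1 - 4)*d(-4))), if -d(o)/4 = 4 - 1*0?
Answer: 537474/5 ≈ 1.0749e+5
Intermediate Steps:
d(o) = -16 (d(o) = -4*(4 - 1*0) = -4*(4 + 0) = -4*4 = -16)
s(I) = 3/5 (s(I) = (2 - 1*(-1))/5 = (2 + 1)/5 = (1/5)*3 = 3/5)
c(n) = -32*n (c(n) = -16*(n + n) = -16*2*n = -32*n)
-42*(s(0) + c((-1 - 4)*d(-4))) = -42*(3/5 - 32*(-1 - 4)*(-16)) = -42*(3/5 - (-160)*(-16)) = -42*(3/5 - 32*80) = -42*(3/5 - 2560) = -42*(-12797/5) = 537474/5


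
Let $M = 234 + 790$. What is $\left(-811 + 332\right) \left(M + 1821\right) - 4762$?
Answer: $-1367517$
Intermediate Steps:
$M = 1024$
$\left(-811 + 332\right) \left(M + 1821\right) - 4762 = \left(-811 + 332\right) \left(1024 + 1821\right) - 4762 = \left(-479\right) 2845 - 4762 = -1362755 - 4762 = -1367517$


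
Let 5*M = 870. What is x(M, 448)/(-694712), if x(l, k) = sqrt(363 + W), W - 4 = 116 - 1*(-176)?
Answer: -sqrt(659)/694712 ≈ -3.6952e-5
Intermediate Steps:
W = 296 (W = 4 + (116 - 1*(-176)) = 4 + (116 + 176) = 4 + 292 = 296)
M = 174 (M = (1/5)*870 = 174)
x(l, k) = sqrt(659) (x(l, k) = sqrt(363 + 296) = sqrt(659))
x(M, 448)/(-694712) = sqrt(659)/(-694712) = sqrt(659)*(-1/694712) = -sqrt(659)/694712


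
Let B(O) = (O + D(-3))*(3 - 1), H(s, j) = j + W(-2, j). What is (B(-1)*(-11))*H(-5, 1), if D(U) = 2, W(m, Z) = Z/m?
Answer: -11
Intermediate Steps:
H(s, j) = j/2 (H(s, j) = j + j/(-2) = j + j*(-½) = j - j/2 = j/2)
B(O) = 4 + 2*O (B(O) = (O + 2)*(3 - 1) = (2 + O)*2 = 4 + 2*O)
(B(-1)*(-11))*H(-5, 1) = ((4 + 2*(-1))*(-11))*((½)*1) = ((4 - 2)*(-11))*(½) = (2*(-11))*(½) = -22*½ = -11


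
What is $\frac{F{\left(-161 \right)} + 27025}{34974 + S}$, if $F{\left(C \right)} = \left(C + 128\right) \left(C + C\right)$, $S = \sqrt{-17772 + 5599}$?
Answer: $\frac{1316806074}{1223192849} - \frac{37651 i \sqrt{12173}}{1223192849} \approx 1.0765 - 0.0033961 i$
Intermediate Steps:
$S = i \sqrt{12173}$ ($S = \sqrt{-12173} = i \sqrt{12173} \approx 110.33 i$)
$F{\left(C \right)} = 2 C \left(128 + C\right)$ ($F{\left(C \right)} = \left(128 + C\right) 2 C = 2 C \left(128 + C\right)$)
$\frac{F{\left(-161 \right)} + 27025}{34974 + S} = \frac{2 \left(-161\right) \left(128 - 161\right) + 27025}{34974 + i \sqrt{12173}} = \frac{2 \left(-161\right) \left(-33\right) + 27025}{34974 + i \sqrt{12173}} = \frac{10626 + 27025}{34974 + i \sqrt{12173}} = \frac{37651}{34974 + i \sqrt{12173}}$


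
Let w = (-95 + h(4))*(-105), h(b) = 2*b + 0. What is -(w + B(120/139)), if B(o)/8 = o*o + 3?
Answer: -177076239/19321 ≈ -9165.0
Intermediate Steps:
h(b) = 2*b
B(o) = 24 + 8*o² (B(o) = 8*(o*o + 3) = 8*(o² + 3) = 8*(3 + o²) = 24 + 8*o²)
w = 9135 (w = (-95 + 2*4)*(-105) = (-95 + 8)*(-105) = -87*(-105) = 9135)
-(w + B(120/139)) = -(9135 + (24 + 8*(120/139)²)) = -(9135 + (24 + 8*(14400/19321))) = -(9135 + (24 + 115200/19321)) = -(9135 + 578904/19321) = -1*177076239/19321 = -177076239/19321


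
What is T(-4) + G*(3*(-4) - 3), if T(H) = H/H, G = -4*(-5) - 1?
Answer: -284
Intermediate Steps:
G = 19 (G = 20 - 1 = 19)
T(H) = 1
T(-4) + G*(3*(-4) - 3) = 1 + 19*(3*(-4) - 3) = 1 + 19*(-12 - 3) = 1 + 19*(-15) = 1 - 285 = -284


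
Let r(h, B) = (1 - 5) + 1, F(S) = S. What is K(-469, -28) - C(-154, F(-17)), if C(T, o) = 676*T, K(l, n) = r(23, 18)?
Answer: 104101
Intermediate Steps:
r(h, B) = -3 (r(h, B) = -4 + 1 = -3)
K(l, n) = -3
K(-469, -28) - C(-154, F(-17)) = -3 - 676*(-154) = -3 - 1*(-104104) = -3 + 104104 = 104101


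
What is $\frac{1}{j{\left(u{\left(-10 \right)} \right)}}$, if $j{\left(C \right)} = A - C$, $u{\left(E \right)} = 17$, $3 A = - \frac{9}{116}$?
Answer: $- \frac{116}{1975} \approx -0.058734$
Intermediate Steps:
$A = - \frac{3}{116}$ ($A = \frac{\left(-9\right) \frac{1}{116}}{3} = \frac{1}{3} \left(- \frac{9}{116}\right) = - \frac{3}{116} \approx -0.025862$)
$j{\left(C \right)} = - \frac{3}{116} - C$
$\frac{1}{j{\left(u{\left(-10 \right)} \right)}} = \frac{1}{- \frac{3}{116} - 17} = \frac{1}{- \frac{1975}{116}} = - \frac{116}{1975}$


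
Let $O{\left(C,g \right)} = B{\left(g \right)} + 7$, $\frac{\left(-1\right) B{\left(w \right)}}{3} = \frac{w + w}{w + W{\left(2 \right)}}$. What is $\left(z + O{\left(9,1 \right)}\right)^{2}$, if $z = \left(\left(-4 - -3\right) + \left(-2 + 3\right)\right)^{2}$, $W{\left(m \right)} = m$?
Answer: $25$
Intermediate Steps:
$B{\left(w \right)} = - \frac{6 w}{2 + w}$ ($B{\left(w \right)} = - 3 \frac{w + w}{w + 2} = - 3 \frac{2 w}{2 + w} = - \frac{6 w}{2 + w}$)
$z = 0$ ($z = \left(\left(-4 + 3\right) + 1\right)^{2} = \left(-1 + 1\right)^{2} = 0^{2} = 0$)
$O{\left(C,g \right)} = 7 - \frac{6 g}{2 + g}$ ($O{\left(C,g \right)} = - \frac{6 g}{2 + g} + 7 = 7 - \frac{6 g}{2 + g}$)
$\left(z + O{\left(9,1 \right)}\right)^{2} = \left(0 + \frac{14 + 1}{2 + 1}\right)^{2} = \left(0 + \frac{1}{3} \cdot 15\right)^{2} = \left(0 + 5\right)^{2} = 5^{2} = 25$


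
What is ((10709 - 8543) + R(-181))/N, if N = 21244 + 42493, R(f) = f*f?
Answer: 34927/63737 ≈ 0.54799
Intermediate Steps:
R(f) = f**2
N = 63737
((10709 - 8543) + R(-181))/N = ((10709 - 8543) + (-181)**2)/63737 = (2166 + 32761)*(1/63737) = 34927*(1/63737) = 34927/63737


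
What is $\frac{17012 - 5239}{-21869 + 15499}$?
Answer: $- \frac{11773}{6370} \approx -1.8482$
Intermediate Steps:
$\frac{17012 - 5239}{-21869 + 15499} = \frac{11773}{-6370} = 11773 \left(- \frac{1}{6370}\right) = - \frac{11773}{6370}$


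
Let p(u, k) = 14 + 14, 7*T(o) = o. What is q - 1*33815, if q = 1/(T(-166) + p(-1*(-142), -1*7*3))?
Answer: -1014443/30 ≈ -33815.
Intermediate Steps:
T(o) = o/7
p(u, k) = 28
q = 7/30 (q = 1/((⅐)*(-166) + 28) = 1/(-166/7 + 28) = 1/(30/7) = 7/30 ≈ 0.23333)
q - 1*33815 = 7/30 - 1*33815 = 7/30 - 33815 = -1014443/30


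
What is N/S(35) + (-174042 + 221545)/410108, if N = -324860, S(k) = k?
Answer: -26645204455/2870756 ≈ -9281.6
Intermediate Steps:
N/S(35) + (-174042 + 221545)/410108 = -324860/35 + (-174042 + 221545)/410108 = -324860*1/35 + 47503*(1/410108) = -64972/7 + 47503/410108 = -26645204455/2870756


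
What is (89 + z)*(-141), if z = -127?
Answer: 5358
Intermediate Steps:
(89 + z)*(-141) = (89 - 127)*(-141) = -38*(-141) = 5358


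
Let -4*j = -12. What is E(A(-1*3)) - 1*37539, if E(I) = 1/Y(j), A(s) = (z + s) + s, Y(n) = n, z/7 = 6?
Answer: -112616/3 ≈ -37539.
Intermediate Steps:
j = 3 (j = -¼*(-12) = 3)
z = 42 (z = 7*6 = 42)
A(s) = 42 + 2*s (A(s) = (42 + s) + s = 42 + 2*s)
E(I) = ⅓ (E(I) = 1/3 = ⅓)
E(A(-1*3)) - 1*37539 = ⅓ - 1*37539 = ⅓ - 37539 = -112616/3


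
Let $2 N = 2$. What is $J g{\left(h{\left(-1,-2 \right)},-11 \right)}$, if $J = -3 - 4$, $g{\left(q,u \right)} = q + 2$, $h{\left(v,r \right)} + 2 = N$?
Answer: $-7$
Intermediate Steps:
$N = 1$ ($N = \frac{1}{2} \cdot 2 = 1$)
$h{\left(v,r \right)} = -1$ ($h{\left(v,r \right)} = -2 + 1 = -1$)
$g{\left(q,u \right)} = 2 + q$
$J = -7$ ($J = -3 - 4 = -7$)
$J g{\left(h{\left(-1,-2 \right)},-11 \right)} = - 7 \left(2 - 1\right) = \left(-7\right) 1 = -7$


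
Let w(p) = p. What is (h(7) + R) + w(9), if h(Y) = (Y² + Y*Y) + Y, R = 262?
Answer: 376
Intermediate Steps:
h(Y) = Y + 2*Y² (h(Y) = (Y² + Y²) + Y = 2*Y² + Y = Y + 2*Y²)
(h(7) + R) + w(9) = (7*(1 + 2*7) + 262) + 9 = (7*(1 + 14) + 262) + 9 = (7*15 + 262) + 9 = (105 + 262) + 9 = 367 + 9 = 376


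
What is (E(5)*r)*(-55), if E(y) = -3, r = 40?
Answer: 6600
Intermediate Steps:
(E(5)*r)*(-55) = -3*40*(-55) = -120*(-55) = 6600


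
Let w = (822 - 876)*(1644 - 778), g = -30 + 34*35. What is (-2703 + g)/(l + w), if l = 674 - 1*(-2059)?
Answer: 1543/44031 ≈ 0.035043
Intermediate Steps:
l = 2733 (l = 674 + 2059 = 2733)
g = 1160 (g = -30 + 1190 = 1160)
w = -46764 (w = -54*866 = -46764)
(-2703 + g)/(l + w) = (-2703 + 1160)/(2733 - 46764) = -1543/(-44031) = -1543*(-1/44031) = 1543/44031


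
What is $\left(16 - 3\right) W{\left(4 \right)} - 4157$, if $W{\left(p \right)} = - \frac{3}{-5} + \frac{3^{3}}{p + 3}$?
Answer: $- \frac{143467}{35} \approx -4099.1$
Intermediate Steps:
$W{\left(p \right)} = \frac{3}{5} + \frac{27}{3 + p}$ ($W{\left(p \right)} = \left(-3\right) \left(- \frac{1}{5}\right) + \frac{27}{3 + p} = \frac{3}{5} + \frac{27}{3 + p}$)
$\left(16 - 3\right) W{\left(4 \right)} - 4157 = \left(16 - 3\right) \frac{3 \left(48 + 4\right)}{5 \left(3 + 4\right)} - 4157 = 13 \cdot \frac{3}{5} \cdot \frac{1}{7} \cdot 52 - 4157 = 13 \cdot \frac{156}{35} - 4157 = \frac{2028}{35} - 4157 = - \frac{143467}{35}$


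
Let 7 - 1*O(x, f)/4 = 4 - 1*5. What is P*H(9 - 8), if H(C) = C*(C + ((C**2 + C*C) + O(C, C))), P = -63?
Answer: -2205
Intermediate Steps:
O(x, f) = 32 (O(x, f) = 28 - 4*(4 - 1*5) = 28 - 4*(4 - 5) = 28 - 4*(-1) = 28 + 4 = 32)
H(C) = C*(32 + C + 2*C**2) (H(C) = C*(C + ((C**2 + C*C) + 32)) = C*(C + ((C**2 + C**2) + 32)) = C*(C + (2*C**2 + 32)) = C*(C + (32 + 2*C**2)) = C*(32 + C + 2*C**2))
P*H(9 - 8) = -63*(9 - 8)*(32 + (9 - 8) + 2*(9 - 8)**2) = -63*(32 + 1 + 2*1**2) = -63*(32 + 1 + 2*1) = -63*(32 + 1 + 2) = -63*35 = -2205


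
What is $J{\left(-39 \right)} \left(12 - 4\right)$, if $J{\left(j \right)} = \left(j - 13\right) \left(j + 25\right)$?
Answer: $5824$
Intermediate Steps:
$J{\left(j \right)} = \left(-13 + j\right) \left(25 + j\right)$
$J{\left(-39 \right)} \left(12 - 4\right) = \left(-325 + \left(-39\right)^{2} + 12 \left(-39\right)\right) \left(12 - 4\right) = \left(-325 + 1521 - 468\right) \left(12 - 4\right) = 728 \cdot 8 = 5824$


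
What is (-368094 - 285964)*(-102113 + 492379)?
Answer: -255256599428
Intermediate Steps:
(-368094 - 285964)*(-102113 + 492379) = -654058*390266 = -255256599428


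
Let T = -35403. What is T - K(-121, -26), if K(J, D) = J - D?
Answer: -35308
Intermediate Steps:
T - K(-121, -26) = -35403 - (-121 - 1*(-26)) = -35403 - (-121 + 26) = -35403 - 1*(-95) = -35403 + 95 = -35308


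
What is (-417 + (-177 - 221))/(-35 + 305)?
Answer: -163/54 ≈ -3.0185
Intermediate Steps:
(-417 + (-177 - 221))/(-35 + 305) = (-417 - 398)/270 = -815*1/270 = -163/54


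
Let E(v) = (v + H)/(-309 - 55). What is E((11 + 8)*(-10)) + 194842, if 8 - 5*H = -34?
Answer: 88653337/455 ≈ 1.9484e+5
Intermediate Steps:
H = 42/5 (H = 8/5 - 1/5*(-34) = 8/5 + 34/5 = 42/5 ≈ 8.4000)
E(v) = -3/130 - v/364 (E(v) = (v + 42/5)/(-309 - 55) = (42/5 + v)/(-364) = (42/5 + v)*(-1/364) = -3/130 - v/364)
E((11 + 8)*(-10)) + 194842 = (-3/130 - (11 + 8)*(-10)/364) + 194842 = (-3/130 - 19*(-10)/364) + 194842 = (-3/130 - 1/364*(-190)) + 194842 = (-3/130 + 95/182) + 194842 = 227/455 + 194842 = 88653337/455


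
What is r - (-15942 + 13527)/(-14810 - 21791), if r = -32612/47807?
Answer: -1309085717/1749784007 ≈ -0.74814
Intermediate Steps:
r = -32612/47807 (r = -32612*1/47807 = -32612/47807 ≈ -0.68216)
r - (-15942 + 13527)/(-14810 - 21791) = -32612/47807 - (-15942 + 13527)/(-14810 - 21791) = -32612/47807 - (-2415)/(-36601) = -32612/47807 - (-2415)*(-1)/36601 = -32612/47807 - 1*2415/36601 = -32612/47807 - 2415/36601 = -1309085717/1749784007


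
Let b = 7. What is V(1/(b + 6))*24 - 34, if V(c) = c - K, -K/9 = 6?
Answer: 16430/13 ≈ 1263.8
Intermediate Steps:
K = -54 (K = -9*6 = -54)
V(c) = 54 + c (V(c) = c - 1*(-54) = c + 54 = 54 + c)
V(1/(b + 6))*24 - 34 = (54 + 1/(7 + 6))*24 - 34 = (54 + 1/13)*24 - 34 = (703/13)*24 - 34 = 16872/13 - 34 = 16430/13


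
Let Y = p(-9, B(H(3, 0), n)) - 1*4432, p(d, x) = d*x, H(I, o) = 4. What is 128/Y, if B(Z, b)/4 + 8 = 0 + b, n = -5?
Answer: -32/991 ≈ -0.032291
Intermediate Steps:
B(Z, b) = -32 + 4*b (B(Z, b) = -32 + 4*(0 + b) = -32 + 4*b)
Y = -3964 (Y = -9*(-32 + 4*(-5)) - 1*4432 = -9*(-32 - 20) - 4432 = -9*(-52) - 4432 = 468 - 4432 = -3964)
128/Y = 128/(-3964) = 128*(-1/3964) = -32/991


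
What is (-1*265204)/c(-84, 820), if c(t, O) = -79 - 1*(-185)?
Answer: -132602/53 ≈ -2501.9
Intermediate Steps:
c(t, O) = 106 (c(t, O) = -79 + 185 = 106)
(-1*265204)/c(-84, 820) = -1*265204/106 = -265204*1/106 = -132602/53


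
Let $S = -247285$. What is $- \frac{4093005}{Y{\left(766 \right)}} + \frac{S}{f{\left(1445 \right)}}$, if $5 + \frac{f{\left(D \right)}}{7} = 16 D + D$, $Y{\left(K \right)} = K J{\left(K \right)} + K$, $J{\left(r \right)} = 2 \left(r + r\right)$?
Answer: $- \frac{25684853395}{8072641136} \approx -3.1817$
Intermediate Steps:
$J{\left(r \right)} = 4 r$ ($J{\left(r \right)} = 2 \cdot 2 r = 4 r$)
$Y{\left(K \right)} = K + 4 K^{2}$ ($Y{\left(K \right)} = K 4 K + K = 4 K^{2} + K = K + 4 K^{2}$)
$f{\left(D \right)} = -35 + 119 D$ ($f{\left(D \right)} = -35 + 7 \left(16 D + D\right) = -35 + 7 \cdot 17 D = -35 + 119 D$)
$- \frac{4093005}{Y{\left(766 \right)}} + \frac{S}{f{\left(1445 \right)}} = - \frac{4093005}{766 \left(1 + 4 \cdot 766\right)} - \frac{247285}{-35 + 119 \cdot 1445} = - \frac{4093005}{766 \left(1 + 3064\right)} - \frac{247285}{-35 + 171955} = - \frac{4093005}{766 \cdot 3065} - \frac{247285}{171920} = - \frac{4093005}{2347790} - \frac{49457}{34384} = \left(-4093005\right) \frac{1}{2347790} - \frac{49457}{34384} = - \frac{818601}{469558} - \frac{49457}{34384} = - \frac{25684853395}{8072641136}$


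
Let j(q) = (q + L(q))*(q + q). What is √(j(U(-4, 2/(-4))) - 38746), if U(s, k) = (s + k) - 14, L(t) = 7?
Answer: I*√153282/2 ≈ 195.76*I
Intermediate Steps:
U(s, k) = -14 + k + s (U(s, k) = (k + s) - 14 = -14 + k + s)
j(q) = 2*q*(7 + q) (j(q) = (q + 7)*(q + q) = (7 + q)*(2*q) = 2*q*(7 + q))
√(j(U(-4, 2/(-4))) - 38746) = √(2*(-14 + 2/(-4) - 4)*(7 + (-14 + 2/(-4) - 4)) - 38746) = √(2*(-14 + 2*(-¼) - 4)*(7 + (-14 + 2*(-¼) - 4)) - 38746) = √(2*(-14 - ½ - 4)*(7 + (-14 - ½ - 4)) - 38746) = √(2*(-37/2)*(7 - 37/2) - 38746) = √(2*(-37/2)*(-23/2) - 38746) = √(851/2 - 38746) = √(-76641/2) = I*√153282/2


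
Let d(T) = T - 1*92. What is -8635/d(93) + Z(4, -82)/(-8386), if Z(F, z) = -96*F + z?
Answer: -36206322/4193 ≈ -8634.9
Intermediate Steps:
Z(F, z) = z - 96*F
d(T) = -92 + T (d(T) = T - 92 = -92 + T)
-8635/d(93) + Z(4, -82)/(-8386) = -8635/(-92 + 93) + (-82 - 96*4)/(-8386) = -8635/1 + (-82 - 384)*(-1/8386) = -8635*1 - 466*(-1/8386) = -8635 + 233/4193 = -36206322/4193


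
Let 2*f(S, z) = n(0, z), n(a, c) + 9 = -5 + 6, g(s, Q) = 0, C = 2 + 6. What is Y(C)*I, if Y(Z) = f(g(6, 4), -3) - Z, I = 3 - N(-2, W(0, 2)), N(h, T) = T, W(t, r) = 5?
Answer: 24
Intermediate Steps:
C = 8
n(a, c) = -8 (n(a, c) = -9 + (-5 + 6) = -9 + 1 = -8)
I = -2 (I = 3 - 1*5 = 3 - 5 = -2)
f(S, z) = -4 (f(S, z) = (1/2)*(-8) = -4)
Y(Z) = -4 - Z
Y(C)*I = (-4 - 1*8)*(-2) = (-4 - 8)*(-2) = -12*(-2) = 24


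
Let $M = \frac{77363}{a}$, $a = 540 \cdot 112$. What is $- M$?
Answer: $- \frac{77363}{60480} \approx -1.2792$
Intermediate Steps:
$a = 60480$
$M = \frac{77363}{60480} \approx 1.2792$
$- M = \left(-1\right) \frac{77363}{60480} = - \frac{77363}{60480}$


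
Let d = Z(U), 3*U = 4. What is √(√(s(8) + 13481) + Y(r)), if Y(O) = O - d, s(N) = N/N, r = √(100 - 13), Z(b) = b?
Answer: √(-12 + 9*√87 + 27*√1498)/3 ≈ 11.140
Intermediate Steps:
U = 4/3 (U = (⅓)*4 = 4/3 ≈ 1.3333)
d = 4/3 ≈ 1.3333
r = √87 ≈ 9.3274
s(N) = 1
Y(O) = -4/3 + O (Y(O) = O - 1*4/3 = O - 4/3 = -4/3 + O)
√(√(s(8) + 13481) + Y(r)) = √(√(1 + 13481) + (-4/3 + √87)) = √(√13482 + (-4/3 + √87)) = √(3*√1498 + (-4/3 + √87)) = √(-4/3 + √87 + 3*√1498)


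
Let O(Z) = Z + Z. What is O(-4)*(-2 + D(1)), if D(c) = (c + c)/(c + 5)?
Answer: 40/3 ≈ 13.333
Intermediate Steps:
D(c) = 2*c/(5 + c) (D(c) = (2*c)/(5 + c) = 2*c/(5 + c))
O(Z) = 2*Z
O(-4)*(-2 + D(1)) = (2*(-4))*(-2 + 2*1/(5 + 1)) = -8*(-2 + 2*1/6) = -8*(-2 + 2*1*(⅙)) = -8*(-2 + ⅓) = -8*(-5/3) = 40/3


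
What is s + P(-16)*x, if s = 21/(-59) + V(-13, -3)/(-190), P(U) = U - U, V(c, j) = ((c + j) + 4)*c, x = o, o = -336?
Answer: -6597/5605 ≈ -1.1770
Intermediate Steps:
x = -336
V(c, j) = c*(4 + c + j) (V(c, j) = (4 + c + j)*c = c*(4 + c + j))
P(U) = 0
s = -6597/5605 (s = 21/(-59) - 13*(4 - 13 - 3)/(-190) = 21*(-1/59) - 13*(-12)*(-1/190) = -21/59 + 156*(-1/190) = -21/59 - 78/95 = -6597/5605 ≈ -1.1770)
s + P(-16)*x = -6597/5605 + 0*(-336) = -6597/5605 + 0 = -6597/5605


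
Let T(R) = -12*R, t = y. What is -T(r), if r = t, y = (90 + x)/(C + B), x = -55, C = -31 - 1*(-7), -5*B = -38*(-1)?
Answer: -1050/79 ≈ -13.291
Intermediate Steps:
B = -38/5 (B = -(-38)*(-1)/5 = -1/5*38 = -38/5 ≈ -7.6000)
C = -24 (C = -31 + 7 = -24)
y = -175/158 (y = (90 - 55)/(-24 - 38/5) = 35/(-158/5) = 35*(-5/158) = -175/158 ≈ -1.1076)
t = -175/158 ≈ -1.1076
r = -175/158 ≈ -1.1076
-T(r) = -(-12)*(-175)/158 = -1*1050/79 = -1050/79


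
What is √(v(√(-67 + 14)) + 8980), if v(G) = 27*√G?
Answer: √(8980 + 27*53^(¼)*√I) ≈ 95.035 + 0.271*I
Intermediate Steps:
√(v(√(-67 + 14)) + 8980) = √(27*√(√(-67 + 14)) + 8980) = √(27*√(√(-53)) + 8980) = √(27*√(I*√53) + 8980) = √(27*(53^(¼)*√I) + 8980) = √(27*53^(¼)*√I + 8980) = √(8980 + 27*53^(¼)*√I)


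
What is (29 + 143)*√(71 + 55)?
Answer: 516*√14 ≈ 1930.7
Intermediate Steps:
(29 + 143)*√(71 + 55) = 172*√126 = 172*(3*√14) = 516*√14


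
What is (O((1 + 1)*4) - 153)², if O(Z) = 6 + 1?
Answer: 21316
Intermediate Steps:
O(Z) = 7
(O((1 + 1)*4) - 153)² = (7 - 153)² = (-146)² = 21316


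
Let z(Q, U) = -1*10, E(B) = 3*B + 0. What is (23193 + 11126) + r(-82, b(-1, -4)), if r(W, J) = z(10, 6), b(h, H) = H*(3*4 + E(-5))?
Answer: 34309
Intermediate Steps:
E(B) = 3*B
z(Q, U) = -10
b(h, H) = -3*H (b(h, H) = H*(3*4 + 3*(-5)) = H*(12 - 15) = H*(-3) = -3*H)
r(W, J) = -10
(23193 + 11126) + r(-82, b(-1, -4)) = (23193 + 11126) - 10 = 34319 - 10 = 34309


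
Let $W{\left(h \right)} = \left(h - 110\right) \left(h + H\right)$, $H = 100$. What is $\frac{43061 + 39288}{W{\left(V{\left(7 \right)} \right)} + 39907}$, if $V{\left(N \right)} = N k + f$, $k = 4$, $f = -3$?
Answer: $\frac{82349}{29282} \approx 2.8123$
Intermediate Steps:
$V{\left(N \right)} = -3 + 4 N$ ($V{\left(N \right)} = N 4 - 3 = 4 N - 3 = -3 + 4 N$)
$W{\left(h \right)} = \left(-110 + h\right) \left(100 + h\right)$ ($W{\left(h \right)} = \left(h - 110\right) \left(h + 100\right) = \left(-110 + h\right) \left(100 + h\right)$)
$\frac{43061 + 39288}{W{\left(V{\left(7 \right)} \right)} + 39907} = \frac{43061 + 39288}{\left(-11000 + \left(-3 + 4 \cdot 7\right)^{2} - 10 \left(-3 + 4 \cdot 7\right)\right) + 39907} = \frac{82349}{\left(-11000 + \left(-3 + 28\right)^{2} - 10 \left(-3 + 28\right)\right) + 39907} = \frac{82349}{\left(-11000 + 25^{2} - 250\right) + 39907} = \frac{82349}{\left(-11000 + 625 - 250\right) + 39907} = \frac{82349}{-10625 + 39907} = \frac{82349}{29282}$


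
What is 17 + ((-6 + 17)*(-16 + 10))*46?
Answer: -3019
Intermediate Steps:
17 + ((-6 + 17)*(-16 + 10))*46 = 17 + (11*(-6))*46 = 17 - 66*46 = 17 - 3036 = -3019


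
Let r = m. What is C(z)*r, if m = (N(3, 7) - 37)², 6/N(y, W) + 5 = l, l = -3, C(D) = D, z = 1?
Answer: 22801/16 ≈ 1425.1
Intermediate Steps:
N(y, W) = -¾ (N(y, W) = 6/(-5 - 3) = 6/(-8) = 6*(-⅛) = -¾)
m = 22801/16 (m = (-¾ - 37)² = (-151/4)² = 22801/16 ≈ 1425.1)
r = 22801/16 ≈ 1425.1
C(z)*r = 1*(22801/16) = 22801/16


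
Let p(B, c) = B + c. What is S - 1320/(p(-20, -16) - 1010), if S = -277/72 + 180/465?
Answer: -2566009/1167336 ≈ -2.1982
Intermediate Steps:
S = -7723/2232 (S = -277*1/72 + 180*(1/465) = -277/72 + 12/31 = -7723/2232 ≈ -3.4601)
S - 1320/(p(-20, -16) - 1010) = -7723/2232 - 1320/((-20 - 16) - 1010) = -7723/2232 - 1320/(-36 - 1010) = -7723/2232 - 1320/(-1046) = -7723/2232 - 1/1046*(-1320) = -7723/2232 + 660/523 = -2566009/1167336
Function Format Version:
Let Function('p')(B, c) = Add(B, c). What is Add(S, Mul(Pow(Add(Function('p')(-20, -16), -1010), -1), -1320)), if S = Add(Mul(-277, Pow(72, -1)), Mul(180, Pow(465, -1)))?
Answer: Rational(-2566009, 1167336) ≈ -2.1982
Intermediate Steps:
S = Rational(-7723, 2232) (S = Add(Mul(-277, Rational(1, 72)), Mul(180, Rational(1, 465))) = Add(Rational(-277, 72), Rational(12, 31)) = Rational(-7723, 2232) ≈ -3.4601)
Add(S, Mul(Pow(Add(Function('p')(-20, -16), -1010), -1), -1320)) = Add(Rational(-7723, 2232), Mul(Pow(Add(Add(-20, -16), -1010), -1), -1320)) = Add(Rational(-7723, 2232), Mul(Pow(Add(-36, -1010), -1), -1320)) = Add(Rational(-7723, 2232), Mul(Pow(-1046, -1), -1320)) = Add(Rational(-7723, 2232), Mul(Rational(-1, 1046), -1320)) = Add(Rational(-7723, 2232), Rational(660, 523)) = Rational(-2566009, 1167336)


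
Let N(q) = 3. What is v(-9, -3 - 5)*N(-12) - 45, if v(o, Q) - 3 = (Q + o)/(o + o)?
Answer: -199/6 ≈ -33.167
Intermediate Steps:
v(o, Q) = 3 + (Q + o)/(2*o) (v(o, Q) = 3 + (Q + o)/(o + o) = 3 + (Q + o)/((2*o)) = 3 + (Q + o)*(1/(2*o)) = 3 + (Q + o)/(2*o))
v(-9, -3 - 5)*N(-12) - 45 = ((1/2)*((-3 - 5) + 7*(-9))/(-9))*3 - 45 = ((1/2)*(-1/9)*(-8 - 63))*3 - 45 = ((1/2)*(-1/9)*(-71))*3 - 45 = (71/18)*3 - 45 = 71/6 - 45 = -199/6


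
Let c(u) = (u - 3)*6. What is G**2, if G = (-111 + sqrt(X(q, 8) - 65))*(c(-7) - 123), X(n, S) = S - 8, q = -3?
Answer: 410441184 - 7434558*I*sqrt(65) ≈ 4.1044e+8 - 5.9939e+7*I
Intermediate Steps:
X(n, S) = -8 + S
c(u) = -18 + 6*u (c(u) = (-3 + u)*6 = -18 + 6*u)
G = 20313 - 183*I*sqrt(65) (G = (-111 + sqrt((-8 + 8) - 65))*((-18 + 6*(-7)) - 123) = (-111 + sqrt(0 - 65))*((-18 - 42) - 123) = (-111 + sqrt(-65))*(-60 - 123) = (-111 + I*sqrt(65))*(-183) = 20313 - 183*I*sqrt(65) ≈ 20313.0 - 1475.4*I)
G**2 = (20313 - 183*I*sqrt(65))**2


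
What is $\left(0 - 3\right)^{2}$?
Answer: $9$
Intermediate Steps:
$\left(0 - 3\right)^{2} = \left(-3\right)^{2} = 9$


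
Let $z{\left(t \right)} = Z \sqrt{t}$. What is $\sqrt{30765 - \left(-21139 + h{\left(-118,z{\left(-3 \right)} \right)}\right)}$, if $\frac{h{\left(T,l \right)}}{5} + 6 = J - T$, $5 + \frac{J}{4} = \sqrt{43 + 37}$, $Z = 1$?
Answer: $2 \sqrt{12861 - 20 \sqrt{5}} \approx 226.42$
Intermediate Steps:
$J = -20 + 16 \sqrt{5}$ ($J = -20 + 4 \sqrt{43 + 37} = -20 + 4 \sqrt{80} = -20 + 4 \cdot 4 \sqrt{5} = -20 + 16 \sqrt{5} \approx 15.777$)
$z{\left(t \right)} = \sqrt{t}$ ($z{\left(t \right)} = 1 \sqrt{t} = \sqrt{t}$)
$h{\left(T,l \right)} = -130 - 5 T + 80 \sqrt{5}$ ($h{\left(T,l \right)} = -30 + 5 \left(\left(-20 + 16 \sqrt{5}\right) - T\right) = -30 + 5 \left(-20 - T + 16 \sqrt{5}\right) = -30 - \left(100 - 80 \sqrt{5} + 5 T\right) = -130 - 5 T + 80 \sqrt{5}$)
$\sqrt{30765 - \left(-21139 + h{\left(-118,z{\left(-3 \right)} \right)}\right)} = \sqrt{30765 - \left(-21269 + 590 + 80 \sqrt{5}\right)} = \sqrt{30765 + \left(21139 - \left(-130 + 590 + 80 \sqrt{5}\right)\right)} = \sqrt{30765 + \left(21139 - \left(460 + 80 \sqrt{5}\right)\right)} = \sqrt{30765 + \left(20679 - 80 \sqrt{5}\right)} = \sqrt{51444 - 80 \sqrt{5}}$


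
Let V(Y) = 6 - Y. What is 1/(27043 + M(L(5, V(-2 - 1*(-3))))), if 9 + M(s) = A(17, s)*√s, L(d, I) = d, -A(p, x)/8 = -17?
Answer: 13517/365372338 - 34*√5/182686169 ≈ 3.6579e-5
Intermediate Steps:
A(p, x) = 136 (A(p, x) = -8*(-17) = 136)
M(s) = -9 + 136*√s
1/(27043 + M(L(5, V(-2 - 1*(-3))))) = 1/(27043 + (-9 + 136*√5)) = 1/(27034 + 136*√5)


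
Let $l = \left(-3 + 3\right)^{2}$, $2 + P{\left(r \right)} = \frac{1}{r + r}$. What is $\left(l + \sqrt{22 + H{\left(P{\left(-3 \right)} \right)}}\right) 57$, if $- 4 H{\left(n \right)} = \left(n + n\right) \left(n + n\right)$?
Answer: $\frac{19 \sqrt{623}}{2} \approx 237.12$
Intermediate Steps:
$P{\left(r \right)} = -2 + \frac{1}{2 r}$ ($P{\left(r \right)} = -2 + \frac{1}{r + r} = -2 + \frac{1}{2 r}$)
$H{\left(n \right)} = - n^{2}$ ($H{\left(n \right)} = - \frac{\left(n + n\right) \left(n + n\right)}{4} = - \frac{2 n 2 n}{4} = - \frac{4 n^{2}}{4} = - n^{2}$)
$l = 0$ ($l = 0^{2} = 0$)
$\left(l + \sqrt{22 + H{\left(P{\left(-3 \right)} \right)}}\right) 57 = \left(0 + \sqrt{22 - \left(-2 + \frac{1}{2 \left(-3\right)}\right)^{2}}\right) 57 = \left(0 + \sqrt{22 - \left(-2 + \frac{1}{2} \left(- \frac{1}{3}\right)\right)^{2}}\right) 57 = \left(0 + \sqrt{22 - \left(-2 - \frac{1}{6}\right)^{2}}\right) 57 = \left(0 + \sqrt{22 - \left(- \frac{13}{6}\right)^{2}}\right) 57 = \left(0 + \sqrt{22 - \frac{169}{36}}\right) 57 = \left(0 + \sqrt{\frac{623}{36}}\right) 57 = \left(0 + \frac{\sqrt{623}}{6}\right) 57 = \frac{\sqrt{623}}{6} \cdot 57 = \frac{19 \sqrt{623}}{2}$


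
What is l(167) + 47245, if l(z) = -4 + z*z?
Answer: 75130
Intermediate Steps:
l(z) = -4 + z²
l(167) + 47245 = (-4 + 167²) + 47245 = (-4 + 27889) + 47245 = 27885 + 47245 = 75130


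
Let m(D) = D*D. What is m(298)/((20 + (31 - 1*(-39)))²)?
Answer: 22201/2025 ≈ 10.963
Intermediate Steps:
m(D) = D²
m(298)/((20 + (31 - 1*(-39)))²) = 298²/((20 + (31 - 1*(-39)))²) = 88804/((20 + (31 + 39))²) = 88804/((20 + 70)²) = 88804/(90²) = 88804/8100 = 88804*(1/8100) = 22201/2025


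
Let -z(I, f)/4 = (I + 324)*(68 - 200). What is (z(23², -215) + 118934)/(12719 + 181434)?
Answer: 569318/194153 ≈ 2.9323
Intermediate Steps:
z(I, f) = 171072 + 528*I (z(I, f) = -4*(I + 324)*(68 - 200) = -4*(324 + I)*(-132) = -4*(-42768 - 132*I) = 171072 + 528*I)
(z(23², -215) + 118934)/(12719 + 181434) = ((171072 + 528*23²) + 118934)/(12719 + 181434) = ((171072 + 528*529) + 118934)/194153 = ((171072 + 279312) + 118934)*(1/194153) = (450384 + 118934)*(1/194153) = 569318*(1/194153) = 569318/194153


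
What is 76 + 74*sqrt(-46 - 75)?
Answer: 76 + 814*I ≈ 76.0 + 814.0*I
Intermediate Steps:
76 + 74*sqrt(-46 - 75) = 76 + 74*sqrt(-121) = 76 + 74*(11*I) = 76 + 814*I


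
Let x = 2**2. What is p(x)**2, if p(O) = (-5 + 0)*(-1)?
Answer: 25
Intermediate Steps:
x = 4
p(O) = 5 (p(O) = -5*(-1) = 5)
p(x)**2 = 5**2 = 25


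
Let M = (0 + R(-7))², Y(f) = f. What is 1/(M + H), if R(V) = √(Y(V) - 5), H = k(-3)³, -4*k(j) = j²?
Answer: -64/1497 ≈ -0.042752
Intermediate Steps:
k(j) = -j²/4
H = -729/64 (H = (-¼*(-3)²)³ = (-¼*9)³ = (-9/4)³ = -729/64 ≈ -11.391)
R(V) = √(-5 + V) (R(V) = √(V - 5) = √(-5 + V))
M = -12 (M = (0 + √(-5 - 7))² = (0 + √(-12))² = (0 + 2*I*√3)² = (2*I*√3)² = -12)
1/(M + H) = 1/(-12 - 729/64) = 1/(-1497/64) = -64/1497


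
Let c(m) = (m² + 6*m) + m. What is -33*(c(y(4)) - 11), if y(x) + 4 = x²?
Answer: -7161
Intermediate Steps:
y(x) = -4 + x²
c(m) = m² + 7*m
-33*(c(y(4)) - 11) = -33*((-4 + 4²)*(7 + (-4 + 4²)) - 11) = -33*((-4 + 16)*(7 + (-4 + 16)) - 11) = -33*(12*(7 + 12) - 11) = -33*(12*19 - 11) = -33*(228 - 11) = -33*217 = -7161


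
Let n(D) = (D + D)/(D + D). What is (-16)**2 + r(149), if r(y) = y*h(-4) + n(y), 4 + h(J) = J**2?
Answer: 2045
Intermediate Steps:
h(J) = -4 + J**2
n(D) = 1 (n(D) = (2*D)/((2*D)) = (2*D)*(1/(2*D)) = 1)
r(y) = 1 + 12*y (r(y) = y*(-4 + (-4)**2) + 1 = y*(-4 + 16) + 1 = y*12 + 1 = 12*y + 1 = 1 + 12*y)
(-16)**2 + r(149) = (-16)**2 + (1 + 12*149) = 256 + (1 + 1788) = 256 + 1789 = 2045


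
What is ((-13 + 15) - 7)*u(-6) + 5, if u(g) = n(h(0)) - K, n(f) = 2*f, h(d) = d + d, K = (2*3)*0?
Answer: 5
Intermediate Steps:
K = 0 (K = 6*0 = 0)
h(d) = 2*d
u(g) = 0 (u(g) = 2*(2*0) - 1*0 = 2*0 + 0 = 0 + 0 = 0)
((-13 + 15) - 7)*u(-6) + 5 = ((-13 + 15) - 7)*0 + 5 = (2 - 7)*0 + 5 = -5*0 + 5 = 0 + 5 = 5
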